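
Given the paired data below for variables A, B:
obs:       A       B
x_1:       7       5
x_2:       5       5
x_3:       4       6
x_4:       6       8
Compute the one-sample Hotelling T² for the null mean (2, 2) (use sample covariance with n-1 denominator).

Step 1 — sample mean vector:
  mean(A) = (7 + 5 + 4 + 6) / 4 = 22/4 = 5.5
  mean(B) = (5 + 5 + 6 + 8) / 4 = 24/4 = 6
  x̄ = (5.5, 6),  deviation x̄ - mu_0 = (5.5, 6) - (2, 2) = (3.5, 4).

Step 2 — sample covariance matrix, S[i,j] = (1/(n-1)) · Σ_k (x_{k,i} - mean_i) · (x_{k,j} - mean_j), divisor n-1 = 3:
  S[A,A] = ((1.5)·(1.5) + (-0.5)·(-0.5) + (-1.5)·(-1.5) + (0.5)·(0.5)) / 3 = 5/3 = 1.6667
  S[A,B] = ((1.5)·(-1) + (-0.5)·(-1) + (-1.5)·(0) + (0.5)·(2)) / 3 = 0/3 = 0
  S[B,B] = ((-1)·(-1) + (-1)·(-1) + (0)·(0) + (2)·(2)) / 3 = 6/3 = 2
  S = [[1.6667, 0],
 [0, 2]].

Step 3 — invert S. det(S) = 1.6667·2 - (0)² = 3.3333.
  S^{-1} = (1/det) · [[d, -b], [-b, a]] = [[0.6, 0],
 [0, 0.5]].

Step 4 — quadratic form (x̄ - mu_0)^T · S^{-1} · (x̄ - mu_0):
  S^{-1} · (x̄ - mu_0) = (2.1, 2),
  (x̄ - mu_0)^T · [...] = (3.5)·(2.1) + (4)·(2) = 15.35.

Step 5 — scale by n: T² = 4 · 15.35 = 61.4.

T² ≈ 61.4


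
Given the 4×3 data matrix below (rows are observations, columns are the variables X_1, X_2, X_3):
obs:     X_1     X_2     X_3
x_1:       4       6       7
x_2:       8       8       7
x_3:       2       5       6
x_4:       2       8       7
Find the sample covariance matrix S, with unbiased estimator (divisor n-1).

Step 1 — column means:
  mean(X_1) = (4 + 8 + 2 + 2) / 4 = 16/4 = 4
  mean(X_2) = (6 + 8 + 5 + 8) / 4 = 27/4 = 6.75
  mean(X_3) = (7 + 7 + 6 + 7) / 4 = 27/4 = 6.75

Step 2 — sample covariance S[i,j] = (1/(n-1)) · Σ_k (x_{k,i} - mean_i) · (x_{k,j} - mean_j), with n-1 = 3.
  S[X_1,X_1] = ((0)·(0) + (4)·(4) + (-2)·(-2) + (-2)·(-2)) / 3 = 24/3 = 8
  S[X_1,X_2] = ((0)·(-0.75) + (4)·(1.25) + (-2)·(-1.75) + (-2)·(1.25)) / 3 = 6/3 = 2
  S[X_1,X_3] = ((0)·(0.25) + (4)·(0.25) + (-2)·(-0.75) + (-2)·(0.25)) / 3 = 2/3 = 0.6667
  S[X_2,X_2] = ((-0.75)·(-0.75) + (1.25)·(1.25) + (-1.75)·(-1.75) + (1.25)·(1.25)) / 3 = 6.75/3 = 2.25
  S[X_2,X_3] = ((-0.75)·(0.25) + (1.25)·(0.25) + (-1.75)·(-0.75) + (1.25)·(0.25)) / 3 = 1.75/3 = 0.5833
  S[X_3,X_3] = ((0.25)·(0.25) + (0.25)·(0.25) + (-0.75)·(-0.75) + (0.25)·(0.25)) / 3 = 0.75/3 = 0.25

S is symmetric (S[j,i] = S[i,j]). Assembling:

S = [[8, 2, 0.6667],
 [2, 2.25, 0.5833],
 [0.6667, 0.5833, 0.25]]


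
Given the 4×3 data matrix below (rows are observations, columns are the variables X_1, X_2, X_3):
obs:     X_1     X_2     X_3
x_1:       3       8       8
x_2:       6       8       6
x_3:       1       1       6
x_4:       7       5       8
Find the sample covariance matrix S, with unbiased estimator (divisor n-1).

Step 1 — column means:
  mean(X_1) = (3 + 6 + 1 + 7) / 4 = 17/4 = 4.25
  mean(X_2) = (8 + 8 + 1 + 5) / 4 = 22/4 = 5.5
  mean(X_3) = (8 + 6 + 6 + 8) / 4 = 28/4 = 7

Step 2 — sample covariance S[i,j] = (1/(n-1)) · Σ_k (x_{k,i} - mean_i) · (x_{k,j} - mean_j), with n-1 = 3.
  S[X_1,X_1] = ((-1.25)·(-1.25) + (1.75)·(1.75) + (-3.25)·(-3.25) + (2.75)·(2.75)) / 3 = 22.75/3 = 7.5833
  S[X_1,X_2] = ((-1.25)·(2.5) + (1.75)·(2.5) + (-3.25)·(-4.5) + (2.75)·(-0.5)) / 3 = 14.5/3 = 4.8333
  S[X_1,X_3] = ((-1.25)·(1) + (1.75)·(-1) + (-3.25)·(-1) + (2.75)·(1)) / 3 = 3/3 = 1
  S[X_2,X_2] = ((2.5)·(2.5) + (2.5)·(2.5) + (-4.5)·(-4.5) + (-0.5)·(-0.5)) / 3 = 33/3 = 11
  S[X_2,X_3] = ((2.5)·(1) + (2.5)·(-1) + (-4.5)·(-1) + (-0.5)·(1)) / 3 = 4/3 = 1.3333
  S[X_3,X_3] = ((1)·(1) + (-1)·(-1) + (-1)·(-1) + (1)·(1)) / 3 = 4/3 = 1.3333

S is symmetric (S[j,i] = S[i,j]). Assembling:

S = [[7.5833, 4.8333, 1],
 [4.8333, 11, 1.3333],
 [1, 1.3333, 1.3333]]


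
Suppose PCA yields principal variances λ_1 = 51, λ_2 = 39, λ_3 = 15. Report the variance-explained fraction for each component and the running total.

Step 1 — total variance = trace(Sigma) = Σ λ_i = 51 + 39 + 15 = 105.

Step 2 — fraction explained by component i = λ_i / Σ λ:
  PC1: 51/105 = 0.4857
  PC2: 39/105 = 0.3714
  PC3: 15/105 = 0.1429

Step 3 — cumulative fraction after k components = (λ_1 + ... + λ_k) / Σ λ:
  k = 1: 51/105 = 0.4857
  k = 2: (51 + 39)/105 = 90/105 = 0.8571
  k = 3: (51 + 39 + 15)/105 = 105/105 = 1

Summary (fraction, with percent):

explained: PC1 0.4857 (48.57%), PC2 0.3714 (37.14%), PC3 0.1429 (14.29%);  cumulative: 0.4857, 0.8571, 1


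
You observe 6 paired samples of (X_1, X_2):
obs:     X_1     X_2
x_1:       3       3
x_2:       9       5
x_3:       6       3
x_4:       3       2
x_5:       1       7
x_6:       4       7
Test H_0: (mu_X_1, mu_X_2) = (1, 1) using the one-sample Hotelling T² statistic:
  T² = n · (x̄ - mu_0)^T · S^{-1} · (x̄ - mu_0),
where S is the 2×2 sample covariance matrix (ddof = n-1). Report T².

Step 1 — sample mean vector:
  mean(X_1) = (3 + 9 + 6 + 3 + 1 + 4) / 6 = 26/6 = 4.3333
  mean(X_2) = (3 + 5 + 3 + 2 + 7 + 7) / 6 = 27/6 = 4.5
  x̄ = (4.3333, 4.5),  deviation x̄ - mu_0 = (4.3333, 4.5) - (1, 1) = (3.3333, 3.5).

Step 2 — sample covariance matrix, S[i,j] = (1/(n-1)) · Σ_k (x_{k,i} - mean_i) · (x_{k,j} - mean_j), divisor n-1 = 5:
  S[X_1,X_1] = ((-1.3333)·(-1.3333) + (4.6667)·(4.6667) + (1.6667)·(1.6667) + (-1.3333)·(-1.3333) + (-3.3333)·(-3.3333) + (-0.3333)·(-0.3333)) / 5 = 39.3333/5 = 7.8667
  S[X_1,X_2] = ((-1.3333)·(-1.5) + (4.6667)·(0.5) + (1.6667)·(-1.5) + (-1.3333)·(-2.5) + (-3.3333)·(2.5) + (-0.3333)·(2.5)) / 5 = -4/5 = -0.8
  S[X_2,X_2] = ((-1.5)·(-1.5) + (0.5)·(0.5) + (-1.5)·(-1.5) + (-2.5)·(-2.5) + (2.5)·(2.5) + (2.5)·(2.5)) / 5 = 23.5/5 = 4.7
  S = [[7.8667, -0.8],
 [-0.8, 4.7]].

Step 3 — invert S. det(S) = 7.8667·4.7 - (-0.8)² = 36.3333.
  S^{-1} = (1/det) · [[d, -b], [-b, a]] = [[0.1294, 0.022],
 [0.022, 0.2165]].

Step 4 — quadratic form (x̄ - mu_0)^T · S^{-1} · (x̄ - mu_0):
  S^{-1} · (x̄ - mu_0) = (0.5083, 0.8312),
  (x̄ - mu_0)^T · [...] = (3.3333)·(0.5083) + (3.5)·(0.8312) = 4.6034.

Step 5 — scale by n: T² = 6 · 4.6034 = 27.6202.

T² ≈ 27.6202


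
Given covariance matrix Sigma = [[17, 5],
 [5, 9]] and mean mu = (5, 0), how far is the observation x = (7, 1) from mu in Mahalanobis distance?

Step 1 — centre the observation: (x - mu) = (2, 1).

Step 2 — invert Sigma. det(Sigma) = 17·9 - (5)² = 128.
  Sigma^{-1} = (1/det) · [[d, -b], [-b, a]] = [[0.0703, -0.0391],
 [-0.0391, 0.1328]].

Step 3 — form the quadratic (x - mu)^T · Sigma^{-1} · (x - mu):
  Sigma^{-1} · (x - mu) = (0.1016, 0.0547).
  (x - mu)^T · [Sigma^{-1} · (x - mu)] = (2)·(0.1016) + (1)·(0.0547) = 0.2578.

Step 4 — take square root: d = √(0.2578) ≈ 0.5078.

d(x, mu) = √(0.2578) ≈ 0.5078


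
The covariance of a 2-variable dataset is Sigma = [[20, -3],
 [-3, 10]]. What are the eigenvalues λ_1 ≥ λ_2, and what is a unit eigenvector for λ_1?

Step 1 — characteristic polynomial of 2×2 Sigma:
  det(Sigma - λI) = λ² - trace · λ + det = 0.
  trace = 20 + 10 = 30, det = 20·10 - (-3)² = 191.
Step 2 — discriminant:
  Δ = trace² - 4·det = 900 - 764 = 136.
Step 3 — eigenvalues:
  λ = (trace ± √Δ)/2 = (30 ± 11.6619)/2,
  λ_1 = 20.831,  λ_2 = 9.169.

Step 4 — unit eigenvector for λ_1: solve (Sigma - λ_1 I)v = 0. First row:
  (20 - 20.831)·v_x + (-3)·v_y = 0, i.e. (-0.831)·v_x + (-3)·v_y = 0,
  so v ∝ (b, λ_1 - a) = (-3, 0.831); multiply by -1 so the first entry is positive: u = (3, -0.831).
  ||u|| = √((3)² + (-0.831)²) = √(9.6905) ≈ 3.113,
  v_1 = u/||u|| ≈ (0.9637, -0.2669) (||v_1|| = 1).

λ_1 = 20.831,  λ_2 = 9.169;  v_1 ≈ (0.9637, -0.2669)


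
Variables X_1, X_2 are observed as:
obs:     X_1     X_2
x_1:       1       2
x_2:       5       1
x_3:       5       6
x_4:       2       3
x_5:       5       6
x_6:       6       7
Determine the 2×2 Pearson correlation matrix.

Step 1 — column means:
  mean(X_1) = (1 + 5 + 5 + 2 + 5 + 6) / 6 = 24/6 = 4
  mean(X_2) = (2 + 1 + 6 + 3 + 6 + 7) / 6 = 25/6 = 4.1667

Step 2 — sample variances and covariances s[i,j] = (1/(n-1)) · Σ_k (x_{k,i} - mean_i) · (x_{k,j} - mean_j), with n-1 = 5:
  s[X_1,X_1] = ((-3)·(-3) + (1)·(1) + (1)·(1) + (-2)·(-2) + (1)·(1) + (2)·(2)) / 5 = 20/5 = 4
  s[X_1,X_2] = ((-3)·(-2.1667) + (1)·(-3.1667) + (1)·(1.8333) + (-2)·(-1.1667) + (1)·(1.8333) + (2)·(2.8333)) / 5 = 15/5 = 3
  s[X_2,X_2] = ((-2.1667)·(-2.1667) + (-3.1667)·(-3.1667) + (1.8333)·(1.8333) + (-1.1667)·(-1.1667) + (1.8333)·(1.8333) + (2.8333)·(2.8333)) / 5 = 30.8333/5 = 6.1667
  Sample standard deviations s_i = √(s[i,i]):
  s(X_1) = √(4) = 2
  s(X_2) = √(6.1667) = 2.4833

Step 3 — r_{ij} = s_{ij} / (s_i · s_j):
  r[X_1,X_1] = 1 (diagonal).
  r[X_1,X_2] = 3 / (2 · 2.4833) = 3 / 4.9666 = 0.604
  r[X_2,X_2] = 1 (diagonal).

R is symmetric with unit diagonal. Assembling:

R = [[1, 0.604],
 [0.604, 1]]


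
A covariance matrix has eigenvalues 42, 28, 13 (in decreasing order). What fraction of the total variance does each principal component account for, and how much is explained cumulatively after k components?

Step 1 — total variance = trace(Sigma) = Σ λ_i = 42 + 28 + 13 = 83.

Step 2 — fraction explained by component i = λ_i / Σ λ:
  PC1: 42/83 = 0.506
  PC2: 28/83 = 0.3373
  PC3: 13/83 = 0.1566

Step 3 — cumulative fraction after k components = (λ_1 + ... + λ_k) / Σ λ:
  k = 1: 42/83 = 0.506
  k = 2: (42 + 28)/83 = 70/83 = 0.8434
  k = 3: (42 + 28 + 13)/83 = 83/83 = 1

Summary (fraction, with percent):

explained: PC1 0.506 (50.6%), PC2 0.3373 (33.73%), PC3 0.1566 (15.66%);  cumulative: 0.506, 0.8434, 1


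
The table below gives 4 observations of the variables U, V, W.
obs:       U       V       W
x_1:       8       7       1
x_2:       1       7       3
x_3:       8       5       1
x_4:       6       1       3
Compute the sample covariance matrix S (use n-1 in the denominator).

Step 1 — column means:
  mean(U) = (8 + 1 + 8 + 6) / 4 = 23/4 = 5.75
  mean(V) = (7 + 7 + 5 + 1) / 4 = 20/4 = 5
  mean(W) = (1 + 3 + 1 + 3) / 4 = 8/4 = 2

Step 2 — sample covariance S[i,j] = (1/(n-1)) · Σ_k (x_{k,i} - mean_i) · (x_{k,j} - mean_j), with n-1 = 3.
  S[U,U] = ((2.25)·(2.25) + (-4.75)·(-4.75) + (2.25)·(2.25) + (0.25)·(0.25)) / 3 = 32.75/3 = 10.9167
  S[U,V] = ((2.25)·(2) + (-4.75)·(2) + (2.25)·(0) + (0.25)·(-4)) / 3 = -6/3 = -2
  S[U,W] = ((2.25)·(-1) + (-4.75)·(1) + (2.25)·(-1) + (0.25)·(1)) / 3 = -9/3 = -3
  S[V,V] = ((2)·(2) + (2)·(2) + (0)·(0) + (-4)·(-4)) / 3 = 24/3 = 8
  S[V,W] = ((2)·(-1) + (2)·(1) + (0)·(-1) + (-4)·(1)) / 3 = -4/3 = -1.3333
  S[W,W] = ((-1)·(-1) + (1)·(1) + (-1)·(-1) + (1)·(1)) / 3 = 4/3 = 1.3333

S is symmetric (S[j,i] = S[i,j]). Assembling:

S = [[10.9167, -2, -3],
 [-2, 8, -1.3333],
 [-3, -1.3333, 1.3333]]


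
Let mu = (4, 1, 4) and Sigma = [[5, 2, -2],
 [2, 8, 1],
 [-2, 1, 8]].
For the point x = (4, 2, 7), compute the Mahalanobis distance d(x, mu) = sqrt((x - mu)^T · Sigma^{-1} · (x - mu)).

Step 1 — centre the observation: (x - mu) = (0, 1, 3).

Step 2 — invert Sigma (cofactor / det for 3×3, or solve directly):
  Sigma^{-1} = [[0.2593, -0.0741, 0.0741],
 [-0.0741, 0.1481, -0.037],
 [0.0741, -0.037, 0.1481]].

Step 3 — form the quadratic (x - mu)^T · Sigma^{-1} · (x - mu):
  Sigma^{-1} · (x - mu) = (0.1481, 0.037, 0.4074).
  (x - mu)^T · [Sigma^{-1} · (x - mu)] = (0)·(0.1481) + (1)·(0.037) + (3)·(0.4074) = 1.2593.

Step 4 — take square root: d = √(1.2593) ≈ 1.1222.

d(x, mu) = √(1.2593) ≈ 1.1222


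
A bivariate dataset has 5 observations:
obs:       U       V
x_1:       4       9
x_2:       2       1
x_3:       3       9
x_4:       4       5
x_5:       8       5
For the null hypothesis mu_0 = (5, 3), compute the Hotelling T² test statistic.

Step 1 — sample mean vector:
  mean(U) = (4 + 2 + 3 + 4 + 8) / 5 = 21/5 = 4.2
  mean(V) = (9 + 1 + 9 + 5 + 5) / 5 = 29/5 = 5.8
  x̄ = (4.2, 5.8),  deviation x̄ - mu_0 = (4.2, 5.8) - (5, 3) = (-0.8, 2.8).

Step 2 — sample covariance matrix, S[i,j] = (1/(n-1)) · Σ_k (x_{k,i} - mean_i) · (x_{k,j} - mean_j), divisor n-1 = 4:
  S[U,U] = ((-0.2)·(-0.2) + (-2.2)·(-2.2) + (-1.2)·(-1.2) + (-0.2)·(-0.2) + (3.8)·(3.8)) / 4 = 20.8/4 = 5.2
  S[U,V] = ((-0.2)·(3.2) + (-2.2)·(-4.8) + (-1.2)·(3.2) + (-0.2)·(-0.8) + (3.8)·(-0.8)) / 4 = 3.2/4 = 0.8
  S[V,V] = ((3.2)·(3.2) + (-4.8)·(-4.8) + (3.2)·(3.2) + (-0.8)·(-0.8) + (-0.8)·(-0.8)) / 4 = 44.8/4 = 11.2
  S = [[5.2, 0.8],
 [0.8, 11.2]].

Step 3 — invert S. det(S) = 5.2·11.2 - (0.8)² = 57.6.
  S^{-1} = (1/det) · [[d, -b], [-b, a]] = [[0.1944, -0.0139],
 [-0.0139, 0.0903]].

Step 4 — quadratic form (x̄ - mu_0)^T · S^{-1} · (x̄ - mu_0):
  S^{-1} · (x̄ - mu_0) = (-0.1944, 0.2639),
  (x̄ - mu_0)^T · [...] = (-0.8)·(-0.1944) + (2.8)·(0.2639) = 0.8944.

Step 5 — scale by n: T² = 5 · 0.8944 = 4.4722.

T² ≈ 4.4722


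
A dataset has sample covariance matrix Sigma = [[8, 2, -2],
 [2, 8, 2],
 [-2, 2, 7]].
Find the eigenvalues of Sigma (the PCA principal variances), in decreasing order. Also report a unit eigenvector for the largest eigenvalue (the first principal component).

Step 1 — characteristic polynomial p(λ) = det(λI - Sigma) = λ³ - tr·λ² + c_1·λ - det, where tr = trace, c_1 = sum of the principal 2×2 minors, det = det(Sigma):
  tr = 8 + 8 + 7 = 23,
  c_1 = (8·8 - (2)²) + (8·7 - (-2)²) + (8·7 - (2)²) = 60 + 52 + 52 = 164,
  det = 8·(8·7 - (2)²) - (2)·((2)·7 - (2)·(-2)) + (-2)·((2)·(2) - 8·(-2)) = 8·(52) - (2)·(18) + (-2)·(20) = 340.
  So p(λ) = λ³ - 23λ² + 164λ - 340.
Step 2 — look for an integer root (rational root theorem: any rational root is an integer divisor of 340). Testing λ = 10:
  p(10) = 1000 - 2300 + 1640 - 340 = 0  ✓
  Dividing out (λ - 10): p(λ) = (λ - 10)(λ² - 13λ + 34).
Step 3 — remaining eigenvalues from the quadratic λ² - 13λ + 34 = 0:
  Δ = 13² - 4·34 = 169 - 136 = 33,  λ = (13 ± √33)/2 = (13 ± 5.7446)/2 ≈ 9.3723 or 3.6277.
  Sorted: λ_1 = 10,  λ_2 = 9.3723,  λ_3 = 3.6277  (check: sum = 23 = tr ✓).

Step 4 — unit eigenvector for λ_1 = 10: v spans the null space of (Sigma - λ_1 I), whose rows are
  r_1 = (-2, 2, -2),  r_2 = (2, -2, 2),  r_3 = (-2, 2, -3).
  v is orthogonal to every row, so take v ∝ r_1 × r_3 = ((2)·(-3) - (-2)·(2), (-2)·(-2) - (-2)·(-3), (-2)·(2) - (2)·(-2)) = (-2, -2, 0).
  Rescale (divide by 2; multiply by -1 so the first nonzero entry is positive): u = (1, 1, 0).
  ||u|| = √((1)² + (1)² + (0)²) = √(2) ≈ 1.4142,  v_1 = u/||u|| ≈ (0.7071, 0.7071, 0) (||v_1|| = 1).

λ_1 = 10,  λ_2 = 9.3723,  λ_3 = 3.6277;  v_1 ≈ (0.7071, 0.7071, 0)


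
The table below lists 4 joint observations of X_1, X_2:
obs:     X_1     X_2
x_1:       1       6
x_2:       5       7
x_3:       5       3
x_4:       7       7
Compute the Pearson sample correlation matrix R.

Step 1 — column means:
  mean(X_1) = (1 + 5 + 5 + 7) / 4 = 18/4 = 4.5
  mean(X_2) = (6 + 7 + 3 + 7) / 4 = 23/4 = 5.75

Step 2 — sample variances and covariances s[i,j] = (1/(n-1)) · Σ_k (x_{k,i} - mean_i) · (x_{k,j} - mean_j), with n-1 = 3:
  s[X_1,X_1] = ((-3.5)·(-3.5) + (0.5)·(0.5) + (0.5)·(0.5) + (2.5)·(2.5)) / 3 = 19/3 = 6.3333
  s[X_1,X_2] = ((-3.5)·(0.25) + (0.5)·(1.25) + (0.5)·(-2.75) + (2.5)·(1.25)) / 3 = 1.5/3 = 0.5
  s[X_2,X_2] = ((0.25)·(0.25) + (1.25)·(1.25) + (-2.75)·(-2.75) + (1.25)·(1.25)) / 3 = 10.75/3 = 3.5833
  Sample standard deviations s_i = √(s[i,i]):
  s(X_1) = √(6.3333) = 2.5166
  s(X_2) = √(3.5833) = 1.893

Step 3 — r_{ij} = s_{ij} / (s_i · s_j):
  r[X_1,X_1] = 1 (diagonal).
  r[X_1,X_2] = 0.5 / (2.5166 · 1.893) = 0.5 / 4.7639 = 0.105
  r[X_2,X_2] = 1 (diagonal).

R is symmetric with unit diagonal. Assembling:

R = [[1, 0.105],
 [0.105, 1]]


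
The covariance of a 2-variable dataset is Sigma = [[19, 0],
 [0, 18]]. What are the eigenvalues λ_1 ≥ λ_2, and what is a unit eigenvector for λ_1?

Step 1 — characteristic polynomial of 2×2 Sigma:
  det(Sigma - λI) = λ² - trace · λ + det = 0.
  trace = 19 + 18 = 37, det = 19·18 - (0)² = 342.
Step 2 — discriminant:
  Δ = trace² - 4·det = 1369 - 1368 = 1.
Step 3 — eigenvalues:
  λ = (trace ± √Δ)/2 = (37 ± 1)/2,
  λ_1 = 19,  λ_2 = 18.

Step 4 — unit eigenvector for λ_1: Sigma is diagonal, so its eigenvectors are the coordinate axes. λ_1 = 19 is the diagonal entry on the first coordinate axis, hence
  v_1 = (1, 0) (||v_1|| = 1).

λ_1 = 19,  λ_2 = 18;  v_1 ≈ (1, 0)


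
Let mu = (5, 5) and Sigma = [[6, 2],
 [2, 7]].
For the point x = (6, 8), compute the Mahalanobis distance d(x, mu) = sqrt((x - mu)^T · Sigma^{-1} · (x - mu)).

Step 1 — centre the observation: (x - mu) = (1, 3).

Step 2 — invert Sigma. det(Sigma) = 6·7 - (2)² = 38.
  Sigma^{-1} = (1/det) · [[d, -b], [-b, a]] = [[0.1842, -0.0526],
 [-0.0526, 0.1579]].

Step 3 — form the quadratic (x - mu)^T · Sigma^{-1} · (x - mu):
  Sigma^{-1} · (x - mu) = (0.0263, 0.4211).
  (x - mu)^T · [Sigma^{-1} · (x - mu)] = (1)·(0.0263) + (3)·(0.4211) = 1.2895.

Step 4 — take square root: d = √(1.2895) ≈ 1.1355.

d(x, mu) = √(1.2895) ≈ 1.1355


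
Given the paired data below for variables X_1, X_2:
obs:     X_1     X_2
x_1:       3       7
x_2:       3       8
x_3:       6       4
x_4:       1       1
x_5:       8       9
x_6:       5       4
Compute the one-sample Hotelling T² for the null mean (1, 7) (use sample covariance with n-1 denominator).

Step 1 — sample mean vector:
  mean(X_1) = (3 + 3 + 6 + 1 + 8 + 5) / 6 = 26/6 = 4.3333
  mean(X_2) = (7 + 8 + 4 + 1 + 9 + 4) / 6 = 33/6 = 5.5
  x̄ = (4.3333, 5.5),  deviation x̄ - mu_0 = (4.3333, 5.5) - (1, 7) = (3.3333, -1.5).

Step 2 — sample covariance matrix, S[i,j] = (1/(n-1)) · Σ_k (x_{k,i} - mean_i) · (x_{k,j} - mean_j), divisor n-1 = 5:
  S[X_1,X_1] = ((-1.3333)·(-1.3333) + (-1.3333)·(-1.3333) + (1.6667)·(1.6667) + (-3.3333)·(-3.3333) + (3.6667)·(3.6667) + (0.6667)·(0.6667)) / 5 = 31.3333/5 = 6.2667
  S[X_1,X_2] = ((-1.3333)·(1.5) + (-1.3333)·(2.5) + (1.6667)·(-1.5) + (-3.3333)·(-4.5) + (3.6667)·(3.5) + (0.6667)·(-1.5)) / 5 = 19/5 = 3.8
  S[X_2,X_2] = ((1.5)·(1.5) + (2.5)·(2.5) + (-1.5)·(-1.5) + (-4.5)·(-4.5) + (3.5)·(3.5) + (-1.5)·(-1.5)) / 5 = 45.5/5 = 9.1
  S = [[6.2667, 3.8],
 [3.8, 9.1]].

Step 3 — invert S. det(S) = 6.2667·9.1 - (3.8)² = 42.5867.
  S^{-1} = (1/det) · [[d, -b], [-b, a]] = [[0.2137, -0.0892],
 [-0.0892, 0.1472]].

Step 4 — quadratic form (x̄ - mu_0)^T · S^{-1} · (x̄ - mu_0):
  S^{-1} · (x̄ - mu_0) = (0.8461, -0.5182),
  (x̄ - mu_0)^T · [...] = (3.3333)·(0.8461) + (-1.5)·(-0.5182) = 3.5976.

Step 5 — scale by n: T² = 6 · 3.5976 = 21.5858.

T² ≈ 21.5858


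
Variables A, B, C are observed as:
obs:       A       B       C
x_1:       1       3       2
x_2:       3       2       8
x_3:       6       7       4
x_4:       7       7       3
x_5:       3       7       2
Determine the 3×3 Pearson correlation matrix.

Step 1 — column means:
  mean(A) = (1 + 3 + 6 + 7 + 3) / 5 = 20/5 = 4
  mean(B) = (3 + 2 + 7 + 7 + 7) / 5 = 26/5 = 5.2
  mean(C) = (2 + 8 + 4 + 3 + 2) / 5 = 19/5 = 3.8

Step 2 — sample variances and covariances s[i,j] = (1/(n-1)) · Σ_k (x_{k,i} - mean_i) · (x_{k,j} - mean_j), with n-1 = 4:
  s[A,A] = ((-3)·(-3) + (-1)·(-1) + (2)·(2) + (3)·(3) + (-1)·(-1)) / 4 = 24/4 = 6
  s[A,B] = ((-3)·(-2.2) + (-1)·(-3.2) + (2)·(1.8) + (3)·(1.8) + (-1)·(1.8)) / 4 = 17/4 = 4.25
  s[A,C] = ((-3)·(-1.8) + (-1)·(4.2) + (2)·(0.2) + (3)·(-0.8) + (-1)·(-1.8)) / 4 = 1/4 = 0.25
  s[B,B] = ((-2.2)·(-2.2) + (-3.2)·(-3.2) + (1.8)·(1.8) + (1.8)·(1.8) + (1.8)·(1.8)) / 4 = 24.8/4 = 6.2
  s[B,C] = ((-2.2)·(-1.8) + (-3.2)·(4.2) + (1.8)·(0.2) + (1.8)·(-0.8) + (1.8)·(-1.8)) / 4 = -13.8/4 = -3.45
  s[C,C] = ((-1.8)·(-1.8) + (4.2)·(4.2) + (0.2)·(0.2) + (-0.8)·(-0.8) + (-1.8)·(-1.8)) / 4 = 24.8/4 = 6.2
  Sample standard deviations s_i = √(s[i,i]):
  s(A) = √(6) = 2.4495
  s(B) = √(6.2) = 2.49
  s(C) = √(6.2) = 2.49

Step 3 — r_{ij} = s_{ij} / (s_i · s_j):
  r[A,A] = 1 (diagonal).
  r[A,B] = 4.25 / (2.4495 · 2.49) = 4.25 / 6.0992 = 0.6968
  r[A,C] = 0.25 / (2.4495 · 2.49) = 0.25 / 6.0992 = 0.041
  r[B,B] = 1 (diagonal).
  r[B,C] = -3.45 / (2.49 · 2.49) = -3.45 / 6.2 = -0.5565
  r[C,C] = 1 (diagonal).

R is symmetric with unit diagonal. Assembling:

R = [[1, 0.6968, 0.041],
 [0.6968, 1, -0.5565],
 [0.041, -0.5565, 1]]


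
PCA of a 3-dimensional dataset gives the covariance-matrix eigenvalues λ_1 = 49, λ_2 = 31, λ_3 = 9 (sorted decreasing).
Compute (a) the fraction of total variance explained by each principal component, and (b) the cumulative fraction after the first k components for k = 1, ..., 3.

Step 1 — total variance = trace(Sigma) = Σ λ_i = 49 + 31 + 9 = 89.

Step 2 — fraction explained by component i = λ_i / Σ λ:
  PC1: 49/89 = 0.5506
  PC2: 31/89 = 0.3483
  PC3: 9/89 = 0.1011

Step 3 — cumulative fraction after k components = (λ_1 + ... + λ_k) / Σ λ:
  k = 1: 49/89 = 0.5506
  k = 2: (49 + 31)/89 = 80/89 = 0.8989
  k = 3: (49 + 31 + 9)/89 = 89/89 = 1

Summary (fraction, with percent):

explained: PC1 0.5506 (55.06%), PC2 0.3483 (34.83%), PC3 0.1011 (10.11%);  cumulative: 0.5506, 0.8989, 1


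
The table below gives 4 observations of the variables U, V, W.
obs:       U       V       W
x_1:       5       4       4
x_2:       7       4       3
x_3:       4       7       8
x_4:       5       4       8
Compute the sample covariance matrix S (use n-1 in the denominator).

Step 1 — column means:
  mean(U) = (5 + 7 + 4 + 5) / 4 = 21/4 = 5.25
  mean(V) = (4 + 4 + 7 + 4) / 4 = 19/4 = 4.75
  mean(W) = (4 + 3 + 8 + 8) / 4 = 23/4 = 5.75

Step 2 — sample covariance S[i,j] = (1/(n-1)) · Σ_k (x_{k,i} - mean_i) · (x_{k,j} - mean_j), with n-1 = 3.
  S[U,U] = ((-0.25)·(-0.25) + (1.75)·(1.75) + (-1.25)·(-1.25) + (-0.25)·(-0.25)) / 3 = 4.75/3 = 1.5833
  S[U,V] = ((-0.25)·(-0.75) + (1.75)·(-0.75) + (-1.25)·(2.25) + (-0.25)·(-0.75)) / 3 = -3.75/3 = -1.25
  S[U,W] = ((-0.25)·(-1.75) + (1.75)·(-2.75) + (-1.25)·(2.25) + (-0.25)·(2.25)) / 3 = -7.75/3 = -2.5833
  S[V,V] = ((-0.75)·(-0.75) + (-0.75)·(-0.75) + (2.25)·(2.25) + (-0.75)·(-0.75)) / 3 = 6.75/3 = 2.25
  S[V,W] = ((-0.75)·(-1.75) + (-0.75)·(-2.75) + (2.25)·(2.25) + (-0.75)·(2.25)) / 3 = 6.75/3 = 2.25
  S[W,W] = ((-1.75)·(-1.75) + (-2.75)·(-2.75) + (2.25)·(2.25) + (2.25)·(2.25)) / 3 = 20.75/3 = 6.9167

S is symmetric (S[j,i] = S[i,j]). Assembling:

S = [[1.5833, -1.25, -2.5833],
 [-1.25, 2.25, 2.25],
 [-2.5833, 2.25, 6.9167]]


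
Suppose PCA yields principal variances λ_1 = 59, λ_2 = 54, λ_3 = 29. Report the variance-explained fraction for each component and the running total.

Step 1 — total variance = trace(Sigma) = Σ λ_i = 59 + 54 + 29 = 142.

Step 2 — fraction explained by component i = λ_i / Σ λ:
  PC1: 59/142 = 0.4155
  PC2: 54/142 = 0.3803
  PC3: 29/142 = 0.2042

Step 3 — cumulative fraction after k components = (λ_1 + ... + λ_k) / Σ λ:
  k = 1: 59/142 = 0.4155
  k = 2: (59 + 54)/142 = 113/142 = 0.7958
  k = 3: (59 + 54 + 29)/142 = 142/142 = 1

Summary (fraction, with percent):

explained: PC1 0.4155 (41.55%), PC2 0.3803 (38.03%), PC3 0.2042 (20.42%);  cumulative: 0.4155, 0.7958, 1


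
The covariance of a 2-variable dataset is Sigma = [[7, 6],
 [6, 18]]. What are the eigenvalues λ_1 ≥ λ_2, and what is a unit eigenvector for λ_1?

Step 1 — characteristic polynomial of 2×2 Sigma:
  det(Sigma - λI) = λ² - trace · λ + det = 0.
  trace = 7 + 18 = 25, det = 7·18 - (6)² = 90.
Step 2 — discriminant:
  Δ = trace² - 4·det = 625 - 360 = 265.
Step 3 — eigenvalues:
  λ = (trace ± √Δ)/2 = (25 ± 16.2788)/2,
  λ_1 = 20.6394,  λ_2 = 4.3606.

Step 4 — unit eigenvector for λ_1: solve (Sigma - λ_1 I)v = 0. First row:
  (7 - 20.6394)·v_x + (6)·v_y = 0, i.e. (-13.6394)·v_x + (6)·v_y = 0,
  so v ∝ (b, λ_1 - a) = (6, 13.6394) = u.
  ||u|| = √((6)² + (13.6394)²) = √(222.0335) ≈ 14.9008,
  v_1 = u/||u|| ≈ (0.4027, 0.9153) (||v_1|| = 1).

λ_1 = 20.6394,  λ_2 = 4.3606;  v_1 ≈ (0.4027, 0.9153)


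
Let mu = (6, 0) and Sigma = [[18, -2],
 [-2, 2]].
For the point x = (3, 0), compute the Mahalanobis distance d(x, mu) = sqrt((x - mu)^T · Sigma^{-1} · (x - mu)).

Step 1 — centre the observation: (x - mu) = (-3, 0).

Step 2 — invert Sigma. det(Sigma) = 18·2 - (-2)² = 32.
  Sigma^{-1} = (1/det) · [[d, -b], [-b, a]] = [[0.0625, 0.0625],
 [0.0625, 0.5625]].

Step 3 — form the quadratic (x - mu)^T · Sigma^{-1} · (x - mu):
  Sigma^{-1} · (x - mu) = (-0.1875, -0.1875).
  (x - mu)^T · [Sigma^{-1} · (x - mu)] = (-3)·(-0.1875) + (0)·(-0.1875) = 0.5625.

Step 4 — take square root: d = √(0.5625) ≈ 0.75.

d(x, mu) = √(0.5625) ≈ 0.75


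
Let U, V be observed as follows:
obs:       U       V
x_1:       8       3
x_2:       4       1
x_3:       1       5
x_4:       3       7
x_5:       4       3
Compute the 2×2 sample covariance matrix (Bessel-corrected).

Step 1 — column means:
  mean(U) = (8 + 4 + 1 + 3 + 4) / 5 = 20/5 = 4
  mean(V) = (3 + 1 + 5 + 7 + 3) / 5 = 19/5 = 3.8

Step 2 — sample covariance S[i,j] = (1/(n-1)) · Σ_k (x_{k,i} - mean_i) · (x_{k,j} - mean_j), with n-1 = 4.
  S[U,U] = ((4)·(4) + (0)·(0) + (-3)·(-3) + (-1)·(-1) + (0)·(0)) / 4 = 26/4 = 6.5
  S[U,V] = ((4)·(-0.8) + (0)·(-2.8) + (-3)·(1.2) + (-1)·(3.2) + (0)·(-0.8)) / 4 = -10/4 = -2.5
  S[V,V] = ((-0.8)·(-0.8) + (-2.8)·(-2.8) + (1.2)·(1.2) + (3.2)·(3.2) + (-0.8)·(-0.8)) / 4 = 20.8/4 = 5.2

S is symmetric (S[j,i] = S[i,j]). Assembling:

S = [[6.5, -2.5],
 [-2.5, 5.2]]


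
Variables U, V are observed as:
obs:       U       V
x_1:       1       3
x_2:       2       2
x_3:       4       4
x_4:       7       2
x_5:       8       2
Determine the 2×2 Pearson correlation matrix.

Step 1 — column means:
  mean(U) = (1 + 2 + 4 + 7 + 8) / 5 = 22/5 = 4.4
  mean(V) = (3 + 2 + 4 + 2 + 2) / 5 = 13/5 = 2.6

Step 2 — sample variances and covariances s[i,j] = (1/(n-1)) · Σ_k (x_{k,i} - mean_i) · (x_{k,j} - mean_j), with n-1 = 4:
  s[U,U] = ((-3.4)·(-3.4) + (-2.4)·(-2.4) + (-0.4)·(-0.4) + (2.6)·(2.6) + (3.6)·(3.6)) / 4 = 37.2/4 = 9.3
  s[U,V] = ((-3.4)·(0.4) + (-2.4)·(-0.6) + (-0.4)·(1.4) + (2.6)·(-0.6) + (3.6)·(-0.6)) / 4 = -4.2/4 = -1.05
  s[V,V] = ((0.4)·(0.4) + (-0.6)·(-0.6) + (1.4)·(1.4) + (-0.6)·(-0.6) + (-0.6)·(-0.6)) / 4 = 3.2/4 = 0.8
  Sample standard deviations s_i = √(s[i,i]):
  s(U) = √(9.3) = 3.0496
  s(V) = √(0.8) = 0.8944

Step 3 — r_{ij} = s_{ij} / (s_i · s_j):
  r[U,U] = 1 (diagonal).
  r[U,V] = -1.05 / (3.0496 · 0.8944) = -1.05 / 2.7276 = -0.3849
  r[V,V] = 1 (diagonal).

R is symmetric with unit diagonal. Assembling:

R = [[1, -0.3849],
 [-0.3849, 1]]


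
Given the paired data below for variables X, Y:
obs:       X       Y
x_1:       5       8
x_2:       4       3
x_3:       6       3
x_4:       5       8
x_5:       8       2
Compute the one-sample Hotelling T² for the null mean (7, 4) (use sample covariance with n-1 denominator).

Step 1 — sample mean vector:
  mean(X) = (5 + 4 + 6 + 5 + 8) / 5 = 28/5 = 5.6
  mean(Y) = (8 + 3 + 3 + 8 + 2) / 5 = 24/5 = 4.8
  x̄ = (5.6, 4.8),  deviation x̄ - mu_0 = (5.6, 4.8) - (7, 4) = (-1.4, 0.8).

Step 2 — sample covariance matrix, S[i,j] = (1/(n-1)) · Σ_k (x_{k,i} - mean_i) · (x_{k,j} - mean_j), divisor n-1 = 4:
  S[X,X] = ((-0.6)·(-0.6) + (-1.6)·(-1.6) + (0.4)·(0.4) + (-0.6)·(-0.6) + (2.4)·(2.4)) / 4 = 9.2/4 = 2.3
  S[X,Y] = ((-0.6)·(3.2) + (-1.6)·(-1.8) + (0.4)·(-1.8) + (-0.6)·(3.2) + (2.4)·(-2.8)) / 4 = -8.4/4 = -2.1
  S[Y,Y] = ((3.2)·(3.2) + (-1.8)·(-1.8) + (-1.8)·(-1.8) + (3.2)·(3.2) + (-2.8)·(-2.8)) / 4 = 34.8/4 = 8.7
  S = [[2.3, -2.1],
 [-2.1, 8.7]].

Step 3 — invert S. det(S) = 2.3·8.7 - (-2.1)² = 15.6.
  S^{-1} = (1/det) · [[d, -b], [-b, a]] = [[0.5577, 0.1346],
 [0.1346, 0.1474]].

Step 4 — quadratic form (x̄ - mu_0)^T · S^{-1} · (x̄ - mu_0):
  S^{-1} · (x̄ - mu_0) = (-0.6731, -0.0705),
  (x̄ - mu_0)^T · [...] = (-1.4)·(-0.6731) + (0.8)·(-0.0705) = 0.8859.

Step 5 — scale by n: T² = 5 · 0.8859 = 4.4295.

T² ≈ 4.4295


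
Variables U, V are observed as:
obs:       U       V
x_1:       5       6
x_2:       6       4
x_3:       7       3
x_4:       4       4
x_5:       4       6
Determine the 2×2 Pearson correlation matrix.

Step 1 — column means:
  mean(U) = (5 + 6 + 7 + 4 + 4) / 5 = 26/5 = 5.2
  mean(V) = (6 + 4 + 3 + 4 + 6) / 5 = 23/5 = 4.6

Step 2 — sample variances and covariances s[i,j] = (1/(n-1)) · Σ_k (x_{k,i} - mean_i) · (x_{k,j} - mean_j), with n-1 = 4:
  s[U,U] = ((-0.2)·(-0.2) + (0.8)·(0.8) + (1.8)·(1.8) + (-1.2)·(-1.2) + (-1.2)·(-1.2)) / 4 = 6.8/4 = 1.7
  s[U,V] = ((-0.2)·(1.4) + (0.8)·(-0.6) + (1.8)·(-1.6) + (-1.2)·(-0.6) + (-1.2)·(1.4)) / 4 = -4.6/4 = -1.15
  s[V,V] = ((1.4)·(1.4) + (-0.6)·(-0.6) + (-1.6)·(-1.6) + (-0.6)·(-0.6) + (1.4)·(1.4)) / 4 = 7.2/4 = 1.8
  Sample standard deviations s_i = √(s[i,i]):
  s(U) = √(1.7) = 1.3038
  s(V) = √(1.8) = 1.3416

Step 3 — r_{ij} = s_{ij} / (s_i · s_j):
  r[U,U] = 1 (diagonal).
  r[U,V] = -1.15 / (1.3038 · 1.3416) = -1.15 / 1.7493 = -0.6574
  r[V,V] = 1 (diagonal).

R is symmetric with unit diagonal. Assembling:

R = [[1, -0.6574],
 [-0.6574, 1]]


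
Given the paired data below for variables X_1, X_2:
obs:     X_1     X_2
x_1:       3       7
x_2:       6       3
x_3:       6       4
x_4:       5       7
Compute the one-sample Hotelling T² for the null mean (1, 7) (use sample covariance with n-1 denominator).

Step 1 — sample mean vector:
  mean(X_1) = (3 + 6 + 6 + 5) / 4 = 20/4 = 5
  mean(X_2) = (7 + 3 + 4 + 7) / 4 = 21/4 = 5.25
  x̄ = (5, 5.25),  deviation x̄ - mu_0 = (5, 5.25) - (1, 7) = (4, -1.75).

Step 2 — sample covariance matrix, S[i,j] = (1/(n-1)) · Σ_k (x_{k,i} - mean_i) · (x_{k,j} - mean_j), divisor n-1 = 3:
  S[X_1,X_1] = ((-2)·(-2) + (1)·(1) + (1)·(1) + (0)·(0)) / 3 = 6/3 = 2
  S[X_1,X_2] = ((-2)·(1.75) + (1)·(-2.25) + (1)·(-1.25) + (0)·(1.75)) / 3 = -7/3 = -2.3333
  S[X_2,X_2] = ((1.75)·(1.75) + (-2.25)·(-2.25) + (-1.25)·(-1.25) + (1.75)·(1.75)) / 3 = 12.75/3 = 4.25
  S = [[2, -2.3333],
 [-2.3333, 4.25]].

Step 3 — invert S. det(S) = 2·4.25 - (-2.3333)² = 3.0556.
  S^{-1} = (1/det) · [[d, -b], [-b, a]] = [[1.3909, 0.7636],
 [0.7636, 0.6545]].

Step 4 — quadratic form (x̄ - mu_0)^T · S^{-1} · (x̄ - mu_0):
  S^{-1} · (x̄ - mu_0) = (4.2273, 1.9091),
  (x̄ - mu_0)^T · [...] = (4)·(4.2273) + (-1.75)·(1.9091) = 13.5682.

Step 5 — scale by n: T² = 4 · 13.5682 = 54.2727.

T² ≈ 54.2727


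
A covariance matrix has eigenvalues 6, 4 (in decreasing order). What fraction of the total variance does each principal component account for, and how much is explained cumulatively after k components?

Step 1 — total variance = trace(Sigma) = Σ λ_i = 6 + 4 = 10.

Step 2 — fraction explained by component i = λ_i / Σ λ:
  PC1: 6/10 = 0.6
  PC2: 4/10 = 0.4

Step 3 — cumulative fraction after k components = (λ_1 + ... + λ_k) / Σ λ:
  k = 1: 6/10 = 0.6
  k = 2: (6 + 4)/10 = 10/10 = 1

Summary (fraction, with percent):

explained: PC1 0.6 (60%), PC2 0.4 (40%);  cumulative: 0.6, 1


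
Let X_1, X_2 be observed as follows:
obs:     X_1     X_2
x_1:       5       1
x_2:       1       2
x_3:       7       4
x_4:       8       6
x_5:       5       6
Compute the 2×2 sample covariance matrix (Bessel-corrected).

Step 1 — column means:
  mean(X_1) = (5 + 1 + 7 + 8 + 5) / 5 = 26/5 = 5.2
  mean(X_2) = (1 + 2 + 4 + 6 + 6) / 5 = 19/5 = 3.8

Step 2 — sample covariance S[i,j] = (1/(n-1)) · Σ_k (x_{k,i} - mean_i) · (x_{k,j} - mean_j), with n-1 = 4.
  S[X_1,X_1] = ((-0.2)·(-0.2) + (-4.2)·(-4.2) + (1.8)·(1.8) + (2.8)·(2.8) + (-0.2)·(-0.2)) / 4 = 28.8/4 = 7.2
  S[X_1,X_2] = ((-0.2)·(-2.8) + (-4.2)·(-1.8) + (1.8)·(0.2) + (2.8)·(2.2) + (-0.2)·(2.2)) / 4 = 14.2/4 = 3.55
  S[X_2,X_2] = ((-2.8)·(-2.8) + (-1.8)·(-1.8) + (0.2)·(0.2) + (2.2)·(2.2) + (2.2)·(2.2)) / 4 = 20.8/4 = 5.2

S is symmetric (S[j,i] = S[i,j]). Assembling:

S = [[7.2, 3.55],
 [3.55, 5.2]]


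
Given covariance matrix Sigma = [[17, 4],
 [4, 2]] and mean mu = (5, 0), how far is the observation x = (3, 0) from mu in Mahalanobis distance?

Step 1 — centre the observation: (x - mu) = (-2, 0).

Step 2 — invert Sigma. det(Sigma) = 17·2 - (4)² = 18.
  Sigma^{-1} = (1/det) · [[d, -b], [-b, a]] = [[0.1111, -0.2222],
 [-0.2222, 0.9444]].

Step 3 — form the quadratic (x - mu)^T · Sigma^{-1} · (x - mu):
  Sigma^{-1} · (x - mu) = (-0.2222, 0.4444).
  (x - mu)^T · [Sigma^{-1} · (x - mu)] = (-2)·(-0.2222) + (0)·(0.4444) = 0.4444.

Step 4 — take square root: d = √(0.4444) ≈ 0.6667.

d(x, mu) = √(0.4444) ≈ 0.6667


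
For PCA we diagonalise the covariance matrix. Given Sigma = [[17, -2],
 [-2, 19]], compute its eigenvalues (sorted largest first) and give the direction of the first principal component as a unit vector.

Step 1 — characteristic polynomial of 2×2 Sigma:
  det(Sigma - λI) = λ² - trace · λ + det = 0.
  trace = 17 + 19 = 36, det = 17·19 - (-2)² = 319.
Step 2 — discriminant:
  Δ = trace² - 4·det = 1296 - 1276 = 20.
Step 3 — eigenvalues:
  λ = (trace ± √Δ)/2 = (36 ± 4.4721)/2,
  λ_1 = 20.2361,  λ_2 = 15.7639.

Step 4 — unit eigenvector for λ_1: solve (Sigma - λ_1 I)v = 0. First row:
  (17 - 20.2361)·v_x + (-2)·v_y = 0, i.e. (-3.2361)·v_x + (-2)·v_y = 0,
  so v ∝ (b, λ_1 - a) = (-2, 3.2361); multiply by -1 so the first entry is positive: u = (2, -3.2361).
  ||u|| = √((2)² + (-3.2361)²) = √(14.4721) ≈ 3.8042,
  v_1 = u/||u|| ≈ (0.5257, -0.8507) (||v_1|| = 1).

λ_1 = 20.2361,  λ_2 = 15.7639;  v_1 ≈ (0.5257, -0.8507)


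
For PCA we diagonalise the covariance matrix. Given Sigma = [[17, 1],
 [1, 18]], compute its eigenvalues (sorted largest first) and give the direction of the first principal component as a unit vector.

Step 1 — characteristic polynomial of 2×2 Sigma:
  det(Sigma - λI) = λ² - trace · λ + det = 0.
  trace = 17 + 18 = 35, det = 17·18 - (1)² = 305.
Step 2 — discriminant:
  Δ = trace² - 4·det = 1225 - 1220 = 5.
Step 3 — eigenvalues:
  λ = (trace ± √Δ)/2 = (35 ± 2.2361)/2,
  λ_1 = 18.618,  λ_2 = 16.382.

Step 4 — unit eigenvector for λ_1: solve (Sigma - λ_1 I)v = 0. First row:
  (17 - 18.618)·v_x + (1)·v_y = 0, i.e. (-1.618)·v_x + (1)·v_y = 0,
  so v ∝ (b, λ_1 - a) = (1, 1.618) = u.
  ||u|| = √((1)² + (1.618)²) = √(3.618) ≈ 1.9021,
  v_1 = u/||u|| ≈ (0.5257, 0.8507) (||v_1|| = 1).

λ_1 = 18.618,  λ_2 = 16.382;  v_1 ≈ (0.5257, 0.8507)


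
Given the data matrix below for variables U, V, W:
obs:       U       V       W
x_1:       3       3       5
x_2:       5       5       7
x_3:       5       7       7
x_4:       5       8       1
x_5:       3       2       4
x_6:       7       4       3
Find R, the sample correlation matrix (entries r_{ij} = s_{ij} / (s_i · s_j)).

Step 1 — column means:
  mean(U) = (3 + 5 + 5 + 5 + 3 + 7) / 6 = 28/6 = 4.6667
  mean(V) = (3 + 5 + 7 + 8 + 2 + 4) / 6 = 29/6 = 4.8333
  mean(W) = (5 + 7 + 7 + 1 + 4 + 3) / 6 = 27/6 = 4.5

Step 2 — sample variances and covariances s[i,j] = (1/(n-1)) · Σ_k (x_{k,i} - mean_i) · (x_{k,j} - mean_j), with n-1 = 5:
  s[U,U] = ((-1.6667)·(-1.6667) + (0.3333)·(0.3333) + (0.3333)·(0.3333) + (0.3333)·(0.3333) + (-1.6667)·(-1.6667) + (2.3333)·(2.3333)) / 5 = 11.3333/5 = 2.2667
  s[U,V] = ((-1.6667)·(-1.8333) + (0.3333)·(0.1667) + (0.3333)·(2.1667) + (0.3333)·(3.1667) + (-1.6667)·(-2.8333) + (2.3333)·(-0.8333)) / 5 = 7.6667/5 = 1.5333
  s[U,W] = ((-1.6667)·(0.5) + (0.3333)·(2.5) + (0.3333)·(2.5) + (0.3333)·(-3.5) + (-1.6667)·(-0.5) + (2.3333)·(-1.5)) / 5 = -3/5 = -0.6
  s[V,V] = ((-1.8333)·(-1.8333) + (0.1667)·(0.1667) + (2.1667)·(2.1667) + (3.1667)·(3.1667) + (-2.8333)·(-2.8333) + (-0.8333)·(-0.8333)) / 5 = 26.8333/5 = 5.3667
  s[V,W] = ((-1.8333)·(0.5) + (0.1667)·(2.5) + (2.1667)·(2.5) + (3.1667)·(-3.5) + (-2.8333)·(-0.5) + (-0.8333)·(-1.5)) / 5 = -3.5/5 = -0.7
  s[W,W] = ((0.5)·(0.5) + (2.5)·(2.5) + (2.5)·(2.5) + (-3.5)·(-3.5) + (-0.5)·(-0.5) + (-1.5)·(-1.5)) / 5 = 27.5/5 = 5.5
  Sample standard deviations s_i = √(s[i,i]):
  s(U) = √(2.2667) = 1.5055
  s(V) = √(5.3667) = 2.3166
  s(W) = √(5.5) = 2.3452

Step 3 — r_{ij} = s_{ij} / (s_i · s_j):
  r[U,U] = 1 (diagonal).
  r[U,V] = 1.5333 / (1.5055 · 2.3166) = 1.5333 / 3.4878 = 0.4396
  r[U,W] = -0.6 / (1.5055 · 2.3452) = -0.6 / 3.5308 = -0.1699
  r[V,V] = 1 (diagonal).
  r[V,W] = -0.7 / (2.3166 · 2.3452) = -0.7 / 5.4329 = -0.1288
  r[W,W] = 1 (diagonal).

R is symmetric with unit diagonal. Assembling:

R = [[1, 0.4396, -0.1699],
 [0.4396, 1, -0.1288],
 [-0.1699, -0.1288, 1]]


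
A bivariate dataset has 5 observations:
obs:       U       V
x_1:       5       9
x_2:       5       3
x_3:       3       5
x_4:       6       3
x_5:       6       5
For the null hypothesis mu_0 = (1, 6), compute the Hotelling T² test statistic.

Step 1 — sample mean vector:
  mean(U) = (5 + 5 + 3 + 6 + 6) / 5 = 25/5 = 5
  mean(V) = (9 + 3 + 5 + 3 + 5) / 5 = 25/5 = 5
  x̄ = (5, 5),  deviation x̄ - mu_0 = (5, 5) - (1, 6) = (4, -1).

Step 2 — sample covariance matrix, S[i,j] = (1/(n-1)) · Σ_k (x_{k,i} - mean_i) · (x_{k,j} - mean_j), divisor n-1 = 4:
  S[U,U] = ((0)·(0) + (0)·(0) + (-2)·(-2) + (1)·(1) + (1)·(1)) / 4 = 6/4 = 1.5
  S[U,V] = ((0)·(4) + (0)·(-2) + (-2)·(0) + (1)·(-2) + (1)·(0)) / 4 = -2/4 = -0.5
  S[V,V] = ((4)·(4) + (-2)·(-2) + (0)·(0) + (-2)·(-2) + (0)·(0)) / 4 = 24/4 = 6
  S = [[1.5, -0.5],
 [-0.5, 6]].

Step 3 — invert S. det(S) = 1.5·6 - (-0.5)² = 8.75.
  S^{-1} = (1/det) · [[d, -b], [-b, a]] = [[0.6857, 0.0571],
 [0.0571, 0.1714]].

Step 4 — quadratic form (x̄ - mu_0)^T · S^{-1} · (x̄ - mu_0):
  S^{-1} · (x̄ - mu_0) = (2.6857, 0.0571),
  (x̄ - mu_0)^T · [...] = (4)·(2.6857) + (-1)·(0.0571) = 10.6857.

Step 5 — scale by n: T² = 5 · 10.6857 = 53.4286.

T² ≈ 53.4286


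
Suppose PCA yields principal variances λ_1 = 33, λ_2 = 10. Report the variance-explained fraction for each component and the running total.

Step 1 — total variance = trace(Sigma) = Σ λ_i = 33 + 10 = 43.

Step 2 — fraction explained by component i = λ_i / Σ λ:
  PC1: 33/43 = 0.7674
  PC2: 10/43 = 0.2326

Step 3 — cumulative fraction after k components = (λ_1 + ... + λ_k) / Σ λ:
  k = 1: 33/43 = 0.7674
  k = 2: (33 + 10)/43 = 43/43 = 1

Summary (fraction, with percent):

explained: PC1 0.7674 (76.74%), PC2 0.2326 (23.26%);  cumulative: 0.7674, 1


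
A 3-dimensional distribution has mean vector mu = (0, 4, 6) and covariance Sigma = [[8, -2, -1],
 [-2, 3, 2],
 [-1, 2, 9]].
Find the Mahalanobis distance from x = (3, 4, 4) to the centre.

Step 1 — centre the observation: (x - mu) = (3, 0, -2).

Step 2 — invert Sigma (cofactor / det for 3×3, or solve directly):
  Sigma^{-1} = [[0.1503, 0.1046, -0.0065],
 [0.1046, 0.4641, -0.0915],
 [-0.0065, -0.0915, 0.1307]].

Step 3 — form the quadratic (x - mu)^T · Sigma^{-1} · (x - mu):
  Sigma^{-1} · (x - mu) = (0.4641, 0.4967, -0.281).
  (x - mu)^T · [Sigma^{-1} · (x - mu)] = (3)·(0.4641) + (0)·(0.4967) + (-2)·(-0.281) = 1.9542.

Step 4 — take square root: d = √(1.9542) ≈ 1.3979.

d(x, mu) = √(1.9542) ≈ 1.3979


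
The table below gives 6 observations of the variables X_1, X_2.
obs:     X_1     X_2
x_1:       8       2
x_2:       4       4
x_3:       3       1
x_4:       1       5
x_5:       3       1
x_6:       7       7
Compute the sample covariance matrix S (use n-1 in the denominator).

Step 1 — column means:
  mean(X_1) = (8 + 4 + 3 + 1 + 3 + 7) / 6 = 26/6 = 4.3333
  mean(X_2) = (2 + 4 + 1 + 5 + 1 + 7) / 6 = 20/6 = 3.3333

Step 2 — sample covariance S[i,j] = (1/(n-1)) · Σ_k (x_{k,i} - mean_i) · (x_{k,j} - mean_j), with n-1 = 5.
  S[X_1,X_1] = ((3.6667)·(3.6667) + (-0.3333)·(-0.3333) + (-1.3333)·(-1.3333) + (-3.3333)·(-3.3333) + (-1.3333)·(-1.3333) + (2.6667)·(2.6667)) / 5 = 35.3333/5 = 7.0667
  S[X_1,X_2] = ((3.6667)·(-1.3333) + (-0.3333)·(0.6667) + (-1.3333)·(-2.3333) + (-3.3333)·(1.6667) + (-1.3333)·(-2.3333) + (2.6667)·(3.6667)) / 5 = 5.3333/5 = 1.0667
  S[X_2,X_2] = ((-1.3333)·(-1.3333) + (0.6667)·(0.6667) + (-2.3333)·(-2.3333) + (1.6667)·(1.6667) + (-2.3333)·(-2.3333) + (3.6667)·(3.6667)) / 5 = 29.3333/5 = 5.8667

S is symmetric (S[j,i] = S[i,j]). Assembling:

S = [[7.0667, 1.0667],
 [1.0667, 5.8667]]
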